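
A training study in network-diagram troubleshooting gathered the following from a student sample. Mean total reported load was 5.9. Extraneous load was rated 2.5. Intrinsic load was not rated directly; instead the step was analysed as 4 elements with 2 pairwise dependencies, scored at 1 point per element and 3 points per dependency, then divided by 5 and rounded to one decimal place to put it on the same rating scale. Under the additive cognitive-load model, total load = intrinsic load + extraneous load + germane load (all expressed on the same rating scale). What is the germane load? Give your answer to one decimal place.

1.4

Intrinsic (element-interactivity): (4 × 1 + 2 × 3) / 5 = 10 / 5 = 2.0000 → 2.0.
germane load = total − intrinsic − extraneous
             = 5.9 − 2.0 − 2.5 = 1.4.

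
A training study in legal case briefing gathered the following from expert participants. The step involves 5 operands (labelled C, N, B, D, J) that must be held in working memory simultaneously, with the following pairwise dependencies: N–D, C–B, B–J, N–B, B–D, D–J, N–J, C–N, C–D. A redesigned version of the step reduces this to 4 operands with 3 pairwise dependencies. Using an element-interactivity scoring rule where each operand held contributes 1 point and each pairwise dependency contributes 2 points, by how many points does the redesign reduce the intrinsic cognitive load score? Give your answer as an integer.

Original: 5 × 1 + 9 × 2 = 5 + 18 = 23.
Redesigned: 4 × 1 + 3 × 2 = 4 + 6 = 10.
Reduction = 23 − 10 = 13.

13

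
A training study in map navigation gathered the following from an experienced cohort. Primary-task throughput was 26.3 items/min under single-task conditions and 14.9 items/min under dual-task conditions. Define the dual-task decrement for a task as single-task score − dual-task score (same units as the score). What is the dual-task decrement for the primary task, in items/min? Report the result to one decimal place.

Decrement = 26.3 − 14.9 = 11.4000 items/min ≈ 11.4 items/min.

11.4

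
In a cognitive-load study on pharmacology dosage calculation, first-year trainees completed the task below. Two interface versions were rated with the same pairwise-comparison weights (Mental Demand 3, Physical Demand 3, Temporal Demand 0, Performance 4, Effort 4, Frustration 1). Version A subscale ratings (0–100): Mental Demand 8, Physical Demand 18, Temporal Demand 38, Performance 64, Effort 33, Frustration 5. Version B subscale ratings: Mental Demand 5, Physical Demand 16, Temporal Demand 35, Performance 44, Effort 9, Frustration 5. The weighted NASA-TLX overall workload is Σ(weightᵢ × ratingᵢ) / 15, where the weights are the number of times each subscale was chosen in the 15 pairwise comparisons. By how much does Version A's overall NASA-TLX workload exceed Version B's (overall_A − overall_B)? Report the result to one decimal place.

Version A weighted sum = 3·8 + 3·18 + 0·38 + 4·64 + 4·33 + 1·5 = 24 + 54 + 0 + 256 + 132 + 5 = 471; overall_A = 471/15 = 31.4000.
Version B weighted sum = 3·5 + 3·16 + 0·35 + 4·44 + 4·9 + 1·5 = 15 + 48 + 0 + 176 + 36 + 5 = 280; overall_B = 280/15 = 18.6667.
Difference = 31.4000 − 18.6667 = 12.7333 ≈ 12.7.

12.7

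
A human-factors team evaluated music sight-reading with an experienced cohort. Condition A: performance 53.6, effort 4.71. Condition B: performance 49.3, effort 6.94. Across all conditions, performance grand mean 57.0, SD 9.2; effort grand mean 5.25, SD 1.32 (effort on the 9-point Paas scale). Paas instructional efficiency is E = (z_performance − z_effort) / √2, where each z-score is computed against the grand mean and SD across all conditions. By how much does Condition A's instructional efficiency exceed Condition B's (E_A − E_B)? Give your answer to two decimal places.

1.53

Condition A: z_P = (53.6 − 57.0)/9.2 = -0.3696; z_E = (4.71 − 5.25)/1.32 = -0.4091; E_A = (-0.3696 − (-0.4091))/√2 = 0.0279.
Condition B: z_P = (49.3 − 57.0)/9.2 = -0.8370; z_E = (6.94 − 5.25)/1.32 = 1.2803; E_B = (-0.8370 − 1.2803)/√2 = -1.4972.
E_A − E_B = 0.0279 − (-1.4972) = 1.5251 ≈ 1.53.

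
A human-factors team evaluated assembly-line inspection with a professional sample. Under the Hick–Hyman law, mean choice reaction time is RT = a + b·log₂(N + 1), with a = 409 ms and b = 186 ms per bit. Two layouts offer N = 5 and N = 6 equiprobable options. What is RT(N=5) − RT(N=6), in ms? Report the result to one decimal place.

RT(5) = 409 + 186·log₂(6) = 409 + 186·2.5850 = 889.8100 ms.
RT(6) = 409 + 186·log₂(7) = 409 + 186·2.8074 = 931.1764 ms.
Difference = 889.8100 − 931.1764 = -41.3664 ≈ -41.4 ms.

-41.4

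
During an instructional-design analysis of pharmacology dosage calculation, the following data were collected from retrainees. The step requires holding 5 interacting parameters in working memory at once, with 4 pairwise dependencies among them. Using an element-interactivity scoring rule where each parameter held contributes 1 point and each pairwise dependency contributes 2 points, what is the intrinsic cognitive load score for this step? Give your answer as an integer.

Element contribution: 5 × 1 = 5.
Interaction contribution: 4 × 2 = 8.
Intrinsic load = 5 + 8 = 13.

13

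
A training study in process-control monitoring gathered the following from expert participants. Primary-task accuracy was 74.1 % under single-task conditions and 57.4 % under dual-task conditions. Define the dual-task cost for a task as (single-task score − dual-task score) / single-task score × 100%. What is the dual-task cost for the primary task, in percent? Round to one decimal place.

Cost = (74.1 − 57.4) / 74.1 × 100%
     = 16.7000 / 74.1 × 100% = 22.5371%.
≈ 22.5%.

22.5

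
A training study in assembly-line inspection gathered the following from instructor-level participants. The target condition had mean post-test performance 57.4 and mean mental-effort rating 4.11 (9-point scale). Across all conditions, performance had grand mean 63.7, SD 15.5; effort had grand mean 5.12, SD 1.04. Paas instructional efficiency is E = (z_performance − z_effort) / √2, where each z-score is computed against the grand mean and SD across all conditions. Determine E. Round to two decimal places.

0.40

z_performance = (57.4 − 63.7) / 15.5 = -6.3000 / 15.5 = -0.4065.
z_effort = (4.11 − 5.12) / 1.04 = -1.0100 / 1.04 = -0.9712.
z_P − z_E = -0.4065 − (-0.9712) = 0.5647.
E = 0.5647 / √2 = 0.5647 / 1.41421 = 0.3993 ≈ 0.40.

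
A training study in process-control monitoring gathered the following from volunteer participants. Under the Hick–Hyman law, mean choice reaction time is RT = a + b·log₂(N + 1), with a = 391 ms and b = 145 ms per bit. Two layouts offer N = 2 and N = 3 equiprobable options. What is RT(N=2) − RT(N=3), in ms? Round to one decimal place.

-60.2

RT(2) = 391 + 145·log₂(3) = 391 + 145·1.5850 = 620.8250 ms.
RT(3) = 391 + 145·log₂(4) = 391 + 145·2.0000 = 681.0000 ms.
Difference = 620.8250 − 681.0000 = -60.1750 ≈ -60.2 ms.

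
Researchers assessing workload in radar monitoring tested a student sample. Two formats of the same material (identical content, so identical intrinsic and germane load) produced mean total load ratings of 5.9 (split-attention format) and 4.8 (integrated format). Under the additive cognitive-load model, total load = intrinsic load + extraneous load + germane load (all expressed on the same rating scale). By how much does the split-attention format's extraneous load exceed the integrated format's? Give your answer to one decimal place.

1.1

Intrinsic and germane load are equal across formats, so the difference in total load equals the difference in extraneous load.
Extraneous-load difference = 5.9 − 4.8 = 1.1.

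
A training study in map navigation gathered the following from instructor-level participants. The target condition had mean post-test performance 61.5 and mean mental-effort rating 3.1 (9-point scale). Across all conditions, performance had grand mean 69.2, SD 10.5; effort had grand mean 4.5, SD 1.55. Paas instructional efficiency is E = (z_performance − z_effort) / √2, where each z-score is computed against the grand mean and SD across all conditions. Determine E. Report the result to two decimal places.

0.12

z_performance = (61.5 − 69.2) / 10.5 = -7.7000 / 10.5 = -0.7333.
z_effort = (3.1 − 4.5) / 1.55 = -1.4000 / 1.55 = -0.9032.
z_P − z_E = -0.7333 − (-0.9032) = 0.1699.
E = 0.1699 / √2 = 0.1699 / 1.41421 = 0.1201 ≈ 0.12.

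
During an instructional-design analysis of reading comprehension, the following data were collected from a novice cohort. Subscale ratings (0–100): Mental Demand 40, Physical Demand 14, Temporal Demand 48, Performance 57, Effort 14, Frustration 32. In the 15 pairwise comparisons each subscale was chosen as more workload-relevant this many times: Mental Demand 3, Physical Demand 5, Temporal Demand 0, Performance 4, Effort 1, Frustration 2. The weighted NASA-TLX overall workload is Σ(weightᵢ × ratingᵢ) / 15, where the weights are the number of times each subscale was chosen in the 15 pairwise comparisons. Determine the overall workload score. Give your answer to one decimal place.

33.1

The tallies are the weights (they sum to 15).
Weighted sum = 3·40 + 5·14 + 0·48 + 4·57 + 1·14 + 2·32
            = 120 + 70 + 0 + 228 + 14 + 64 = 496.
Overall workload = 496 / 15 = 33.0667 ≈ 33.1.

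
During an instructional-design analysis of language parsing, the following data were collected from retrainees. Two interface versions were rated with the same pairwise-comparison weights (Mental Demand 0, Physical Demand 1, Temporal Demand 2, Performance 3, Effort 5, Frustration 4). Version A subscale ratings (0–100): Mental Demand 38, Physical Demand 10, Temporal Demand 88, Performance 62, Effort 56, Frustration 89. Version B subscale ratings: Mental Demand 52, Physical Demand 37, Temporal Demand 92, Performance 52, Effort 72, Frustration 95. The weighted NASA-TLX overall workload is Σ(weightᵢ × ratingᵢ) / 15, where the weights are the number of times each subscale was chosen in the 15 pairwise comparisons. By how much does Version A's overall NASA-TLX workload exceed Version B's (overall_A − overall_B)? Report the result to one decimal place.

Version A weighted sum = 0·38 + 1·10 + 2·88 + 3·62 + 5·56 + 4·89 = 0 + 10 + 176 + 186 + 280 + 356 = 1008; overall_A = 1008/15 = 67.2000.
Version B weighted sum = 0·52 + 1·37 + 2·92 + 3·52 + 5·72 + 4·95 = 0 + 37 + 184 + 156 + 360 + 380 = 1117; overall_B = 1117/15 = 74.4667.
Difference = 67.2000 − 74.4667 = -7.2667 ≈ -7.3.

-7.3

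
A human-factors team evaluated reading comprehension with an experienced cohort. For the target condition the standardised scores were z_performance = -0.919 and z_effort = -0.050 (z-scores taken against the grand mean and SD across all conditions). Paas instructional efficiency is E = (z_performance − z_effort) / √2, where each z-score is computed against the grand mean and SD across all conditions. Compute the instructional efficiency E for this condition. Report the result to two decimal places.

z_P − z_E = -0.919 − (-0.050) = -0.8690.
E = -0.8690 / √2 = -0.8690 / 1.41421 = -0.6145 ≈ -0.61.

-0.61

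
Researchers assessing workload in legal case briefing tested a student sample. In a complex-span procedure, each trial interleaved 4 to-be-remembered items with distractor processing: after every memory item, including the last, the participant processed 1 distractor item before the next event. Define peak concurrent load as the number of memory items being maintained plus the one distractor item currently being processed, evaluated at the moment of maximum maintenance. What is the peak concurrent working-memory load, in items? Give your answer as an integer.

Maintenance is greatest during the distractor(s) after memory item 4: all 4 memory items are being held.
One distractor item is concurrently being processed.
Peak concurrent load = 4 + 1 = 5 items.

5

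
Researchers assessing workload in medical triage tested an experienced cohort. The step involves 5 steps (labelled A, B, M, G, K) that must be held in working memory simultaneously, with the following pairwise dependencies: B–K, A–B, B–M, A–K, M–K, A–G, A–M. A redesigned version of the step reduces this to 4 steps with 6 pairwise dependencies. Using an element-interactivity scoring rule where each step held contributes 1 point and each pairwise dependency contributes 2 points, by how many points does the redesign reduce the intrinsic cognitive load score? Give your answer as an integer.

3

Original: 5 × 1 + 7 × 2 = 5 + 14 = 19.
Redesigned: 4 × 1 + 6 × 2 = 4 + 12 = 16.
Reduction = 19 − 16 = 3.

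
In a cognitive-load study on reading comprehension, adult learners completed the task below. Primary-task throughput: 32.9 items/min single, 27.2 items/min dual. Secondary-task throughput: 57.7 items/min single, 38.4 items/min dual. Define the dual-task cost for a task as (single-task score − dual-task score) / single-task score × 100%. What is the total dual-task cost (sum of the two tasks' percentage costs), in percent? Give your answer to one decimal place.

Primary cost = (32.9 − 27.2) / 32.9 × 100% = 17.3252%.
Secondary cost = (57.7 − 38.4) / 57.7 × 100% = 33.4489%.
Total = 17.3252% + 33.4489% = 50.7741% ≈ 50.8%.

50.8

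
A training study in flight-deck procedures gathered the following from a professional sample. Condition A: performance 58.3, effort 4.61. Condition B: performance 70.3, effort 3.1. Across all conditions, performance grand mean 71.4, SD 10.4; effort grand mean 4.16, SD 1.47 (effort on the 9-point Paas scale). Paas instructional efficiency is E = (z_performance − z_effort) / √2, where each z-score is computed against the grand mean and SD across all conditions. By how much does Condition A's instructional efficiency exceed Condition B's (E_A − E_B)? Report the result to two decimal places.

-1.54

Condition A: z_P = (58.3 − 71.4)/10.4 = -1.2596; z_E = (4.61 − 4.16)/1.47 = 0.3061; E_A = (-1.2596 − 0.3061)/√2 = -1.1071.
Condition B: z_P = (70.3 − 71.4)/10.4 = -0.1058; z_E = (3.1 − 4.16)/1.47 = -0.7211; E_B = (-0.1058 − (-0.7211))/√2 = 0.4351.
E_A − E_B = -1.1071 − 0.4351 = -1.5422 ≈ -1.54.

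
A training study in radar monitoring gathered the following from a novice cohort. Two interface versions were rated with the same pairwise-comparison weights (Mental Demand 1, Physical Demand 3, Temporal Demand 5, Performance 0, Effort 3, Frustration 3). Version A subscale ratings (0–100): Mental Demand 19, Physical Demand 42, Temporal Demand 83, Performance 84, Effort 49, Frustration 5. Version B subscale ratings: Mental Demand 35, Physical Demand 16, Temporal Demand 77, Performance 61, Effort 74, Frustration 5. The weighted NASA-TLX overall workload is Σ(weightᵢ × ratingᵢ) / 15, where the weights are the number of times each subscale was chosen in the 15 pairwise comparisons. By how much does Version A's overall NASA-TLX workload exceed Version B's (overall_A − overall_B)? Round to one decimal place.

Version A weighted sum = 1·19 + 3·42 + 5·83 + 0·84 + 3·49 + 3·5 = 19 + 126 + 415 + 0 + 147 + 15 = 722; overall_A = 722/15 = 48.1333.
Version B weighted sum = 1·35 + 3·16 + 5·77 + 0·61 + 3·74 + 3·5 = 35 + 48 + 385 + 0 + 222 + 15 = 705; overall_B = 705/15 = 47.0000.
Difference = 48.1333 − 47.0000 = 1.1333 ≈ 1.1.

1.1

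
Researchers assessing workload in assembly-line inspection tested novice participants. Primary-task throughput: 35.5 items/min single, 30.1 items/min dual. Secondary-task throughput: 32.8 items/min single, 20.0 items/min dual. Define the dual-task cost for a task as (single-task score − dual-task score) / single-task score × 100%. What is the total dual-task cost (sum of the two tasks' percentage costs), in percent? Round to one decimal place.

54.2

Primary cost = (35.5 − 30.1) / 35.5 × 100% = 15.2113%.
Secondary cost = (32.8 − 20.0) / 32.8 × 100% = 39.0244%.
Total = 15.2113% + 39.0244% = 54.2357% ≈ 54.2%.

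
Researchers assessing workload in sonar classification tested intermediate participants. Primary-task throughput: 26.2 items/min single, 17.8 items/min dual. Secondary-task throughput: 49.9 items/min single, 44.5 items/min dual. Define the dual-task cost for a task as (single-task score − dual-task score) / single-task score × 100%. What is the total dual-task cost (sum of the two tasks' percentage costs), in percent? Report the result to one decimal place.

Primary cost = (26.2 − 17.8) / 26.2 × 100% = 32.0611%.
Secondary cost = (49.9 − 44.5) / 49.9 × 100% = 10.8216%.
Total = 32.0611% + 10.8216% = 42.8827% ≈ 42.9%.

42.9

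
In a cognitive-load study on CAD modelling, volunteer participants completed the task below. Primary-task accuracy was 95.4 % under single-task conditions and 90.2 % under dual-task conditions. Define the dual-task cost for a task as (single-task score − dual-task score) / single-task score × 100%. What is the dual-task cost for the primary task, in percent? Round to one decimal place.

Cost = (95.4 − 90.2) / 95.4 × 100%
     = 5.2000 / 95.4 × 100% = 5.4507%.
≈ 5.5%.

5.5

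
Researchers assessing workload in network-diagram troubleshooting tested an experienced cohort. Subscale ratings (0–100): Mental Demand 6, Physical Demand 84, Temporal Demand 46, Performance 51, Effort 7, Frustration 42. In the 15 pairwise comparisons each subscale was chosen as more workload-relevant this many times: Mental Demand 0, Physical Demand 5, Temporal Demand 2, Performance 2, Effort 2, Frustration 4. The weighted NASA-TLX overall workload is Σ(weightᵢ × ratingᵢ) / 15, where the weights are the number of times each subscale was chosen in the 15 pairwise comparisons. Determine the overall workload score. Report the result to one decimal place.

The tallies are the weights (they sum to 15).
Weighted sum = 0·6 + 5·84 + 2·46 + 2·51 + 2·7 + 4·42
            = 0 + 420 + 92 + 102 + 14 + 168 = 796.
Overall workload = 796 / 15 = 53.0667 ≈ 53.1.

53.1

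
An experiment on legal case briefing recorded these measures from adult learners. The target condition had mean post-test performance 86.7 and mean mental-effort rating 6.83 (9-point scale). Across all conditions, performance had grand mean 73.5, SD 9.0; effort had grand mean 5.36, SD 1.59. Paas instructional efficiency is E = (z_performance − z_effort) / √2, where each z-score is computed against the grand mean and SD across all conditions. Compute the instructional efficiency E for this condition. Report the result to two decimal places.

z_performance = (86.7 − 73.5) / 9.0 = 13.2000 / 9.0 = 1.4667.
z_effort = (6.83 − 5.36) / 1.59 = 1.4700 / 1.59 = 0.9245.
z_P − z_E = 1.4667 − 0.9245 = 0.5422.
E = 0.5422 / √2 = 0.5422 / 1.41421 = 0.3834 ≈ 0.38.

0.38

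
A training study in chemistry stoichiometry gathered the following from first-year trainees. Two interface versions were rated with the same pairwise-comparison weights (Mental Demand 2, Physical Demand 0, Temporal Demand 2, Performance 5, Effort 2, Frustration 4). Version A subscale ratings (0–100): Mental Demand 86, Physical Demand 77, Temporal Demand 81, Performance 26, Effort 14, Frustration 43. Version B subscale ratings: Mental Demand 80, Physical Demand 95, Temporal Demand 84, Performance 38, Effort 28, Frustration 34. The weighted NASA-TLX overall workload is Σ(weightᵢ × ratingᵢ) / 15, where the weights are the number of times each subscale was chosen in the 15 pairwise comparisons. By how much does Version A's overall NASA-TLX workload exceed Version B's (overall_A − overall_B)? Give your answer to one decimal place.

Version A weighted sum = 2·86 + 0·77 + 2·81 + 5·26 + 2·14 + 4·43 = 172 + 0 + 162 + 130 + 28 + 172 = 664; overall_A = 664/15 = 44.2667.
Version B weighted sum = 2·80 + 0·95 + 2·84 + 5·38 + 2·28 + 4·34 = 160 + 0 + 168 + 190 + 56 + 136 = 710; overall_B = 710/15 = 47.3333.
Difference = 44.2667 − 47.3333 = -3.0666 ≈ -3.1.

-3.1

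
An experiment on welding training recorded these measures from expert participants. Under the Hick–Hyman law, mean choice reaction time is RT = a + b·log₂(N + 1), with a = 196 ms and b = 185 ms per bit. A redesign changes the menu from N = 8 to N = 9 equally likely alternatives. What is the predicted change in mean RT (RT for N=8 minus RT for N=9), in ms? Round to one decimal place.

-28.1

RT(8) = 196 + 185·log₂(9) = 196 + 185·3.1699 = 782.4315 ms.
RT(9) = 196 + 185·log₂(10) = 196 + 185·3.3219 = 810.5515 ms.
Difference = 782.4315 − 810.5515 = -28.1200 ≈ -28.1 ms.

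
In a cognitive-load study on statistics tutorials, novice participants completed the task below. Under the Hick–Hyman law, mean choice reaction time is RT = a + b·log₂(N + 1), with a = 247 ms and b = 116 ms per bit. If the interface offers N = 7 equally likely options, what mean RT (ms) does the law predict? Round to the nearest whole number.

log₂(7 + 1) = log₂(8) = 3.0000.
RT = 247 + 116 × 3.0000 = 247 + 348.0000 = 595.0000 ms.
≈ 595 ms.

595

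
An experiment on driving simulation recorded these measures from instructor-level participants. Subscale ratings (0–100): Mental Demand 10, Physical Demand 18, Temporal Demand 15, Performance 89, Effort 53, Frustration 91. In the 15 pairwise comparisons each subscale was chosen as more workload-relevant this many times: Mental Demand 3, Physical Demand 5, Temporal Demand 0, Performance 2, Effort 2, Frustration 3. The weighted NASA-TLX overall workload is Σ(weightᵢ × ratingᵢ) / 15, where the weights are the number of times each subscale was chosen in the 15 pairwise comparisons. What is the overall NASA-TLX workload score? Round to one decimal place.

45.1

The tallies are the weights (they sum to 15).
Weighted sum = 3·10 + 5·18 + 0·15 + 2·89 + 2·53 + 3·91
            = 30 + 90 + 0 + 178 + 106 + 273 = 677.
Overall workload = 677 / 15 = 45.1333 ≈ 45.1.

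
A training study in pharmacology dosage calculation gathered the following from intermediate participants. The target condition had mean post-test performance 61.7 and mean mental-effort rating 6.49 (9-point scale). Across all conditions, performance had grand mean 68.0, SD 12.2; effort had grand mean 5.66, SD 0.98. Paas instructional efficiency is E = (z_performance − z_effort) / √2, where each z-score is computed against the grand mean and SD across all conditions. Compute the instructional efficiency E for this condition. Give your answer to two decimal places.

-0.96

z_performance = (61.7 − 68.0) / 12.2 = -6.3000 / 12.2 = -0.5164.
z_effort = (6.49 − 5.66) / 0.98 = 0.8300 / 0.98 = 0.8469.
z_P − z_E = -0.5164 − 0.8469 = -1.3633.
E = -1.3633 / √2 = -1.3633 / 1.41421 = -0.9640 ≈ -0.96.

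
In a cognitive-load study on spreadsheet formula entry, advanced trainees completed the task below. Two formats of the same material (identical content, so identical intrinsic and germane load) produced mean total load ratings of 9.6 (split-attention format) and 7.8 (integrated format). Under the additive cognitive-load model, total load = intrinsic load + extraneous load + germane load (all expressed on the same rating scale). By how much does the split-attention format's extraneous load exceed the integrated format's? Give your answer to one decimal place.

Intrinsic and germane load are equal across formats, so the difference in total load equals the difference in extraneous load.
Extraneous-load difference = 9.6 − 7.8 = 1.8.

1.8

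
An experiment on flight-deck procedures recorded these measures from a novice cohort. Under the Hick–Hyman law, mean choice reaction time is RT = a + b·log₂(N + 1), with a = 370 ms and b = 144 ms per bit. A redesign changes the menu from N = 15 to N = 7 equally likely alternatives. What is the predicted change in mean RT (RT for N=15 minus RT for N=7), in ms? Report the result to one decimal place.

RT(15) = 370 + 144·log₂(16) = 370 + 144·4.0000 = 946.0000 ms.
RT(7) = 370 + 144·log₂(8) = 370 + 144·3.0000 = 802.0000 ms.
Difference = 946.0000 − 802.0000 = 144.0000 ≈ 144.0 ms.

144.0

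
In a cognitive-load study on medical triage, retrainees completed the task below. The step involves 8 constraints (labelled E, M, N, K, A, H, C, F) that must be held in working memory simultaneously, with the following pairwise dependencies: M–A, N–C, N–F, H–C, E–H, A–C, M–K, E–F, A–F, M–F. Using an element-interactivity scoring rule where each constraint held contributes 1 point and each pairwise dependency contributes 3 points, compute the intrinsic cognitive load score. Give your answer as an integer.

Count of constraints held simultaneously: 8.
Count of pairwise dependencies listed: 10.
Element contribution: 8 × 1 = 8.
Interaction contribution: 10 × 3 = 30.
Intrinsic load = 8 + 30 = 38.

38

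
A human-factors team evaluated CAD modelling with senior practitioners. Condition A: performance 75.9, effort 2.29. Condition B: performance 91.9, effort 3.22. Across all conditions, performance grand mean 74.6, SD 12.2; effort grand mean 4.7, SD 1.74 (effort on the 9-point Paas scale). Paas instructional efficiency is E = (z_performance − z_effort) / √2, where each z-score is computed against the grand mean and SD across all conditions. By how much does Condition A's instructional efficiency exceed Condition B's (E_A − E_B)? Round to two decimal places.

Condition A: z_P = (75.9 − 74.6)/12.2 = 0.1066; z_E = (2.29 − 4.7)/1.74 = -1.3851; E_A = (0.1066 − (-1.3851))/√2 = 1.0548.
Condition B: z_P = (91.9 − 74.6)/12.2 = 1.4180; z_E = (3.22 − 4.7)/1.74 = -0.8506; E_B = (1.4180 − (-0.8506))/√2 = 1.6041.
E_A − E_B = 1.0548 − 1.6041 = -0.5493 ≈ -0.55.

-0.55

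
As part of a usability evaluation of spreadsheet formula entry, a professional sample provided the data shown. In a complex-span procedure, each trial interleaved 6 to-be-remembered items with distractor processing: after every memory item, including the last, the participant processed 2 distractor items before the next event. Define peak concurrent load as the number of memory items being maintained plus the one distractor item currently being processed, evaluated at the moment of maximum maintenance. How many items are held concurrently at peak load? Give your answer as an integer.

7

Maintenance is greatest during the distractor(s) after memory item 6: all 6 memory items are being held.
One distractor item is concurrently being processed.
Peak concurrent load = 6 + 1 = 7 items.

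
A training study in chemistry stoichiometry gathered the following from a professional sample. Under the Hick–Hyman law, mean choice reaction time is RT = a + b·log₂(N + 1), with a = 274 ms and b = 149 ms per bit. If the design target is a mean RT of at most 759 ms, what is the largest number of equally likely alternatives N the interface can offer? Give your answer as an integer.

Set 274 + 149·log₂(N + 1) ≤ 759.
log₂(N + 1) ≤ (759 − 274) / 149 = 3.2550.
N + 1 ≤ 2^3.2550 = 9.5467.
N ≤ 8.5467, so the largest integer N is 8.

8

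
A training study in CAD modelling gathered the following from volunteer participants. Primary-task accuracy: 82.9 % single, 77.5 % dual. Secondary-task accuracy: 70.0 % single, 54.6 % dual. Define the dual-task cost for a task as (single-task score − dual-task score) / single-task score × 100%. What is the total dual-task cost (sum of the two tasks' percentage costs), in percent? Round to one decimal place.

Primary cost = (82.9 − 77.5) / 82.9 × 100% = 6.5139%.
Secondary cost = (70.0 − 54.6) / 70.0 × 100% = 22.0000%.
Total = 6.5139% + 22.0000% = 28.5139% ≈ 28.5%.

28.5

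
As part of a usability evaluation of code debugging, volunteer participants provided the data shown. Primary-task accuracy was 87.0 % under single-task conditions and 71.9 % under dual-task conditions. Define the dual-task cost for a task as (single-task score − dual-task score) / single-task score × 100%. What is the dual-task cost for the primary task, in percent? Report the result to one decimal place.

17.4

Cost = (87.0 − 71.9) / 87.0 × 100%
     = 15.1000 / 87.0 × 100% = 17.3563%.
≈ 17.4%.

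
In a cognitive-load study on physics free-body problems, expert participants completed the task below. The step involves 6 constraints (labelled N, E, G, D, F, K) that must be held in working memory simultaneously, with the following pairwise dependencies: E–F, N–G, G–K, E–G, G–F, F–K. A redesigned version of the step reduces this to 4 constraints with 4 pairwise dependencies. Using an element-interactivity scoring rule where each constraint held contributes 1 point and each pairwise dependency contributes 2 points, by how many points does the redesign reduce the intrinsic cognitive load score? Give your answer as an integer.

Original: 6 × 1 + 6 × 2 = 6 + 12 = 18.
Redesigned: 4 × 1 + 4 × 2 = 4 + 8 = 12.
Reduction = 18 − 12 = 6.

6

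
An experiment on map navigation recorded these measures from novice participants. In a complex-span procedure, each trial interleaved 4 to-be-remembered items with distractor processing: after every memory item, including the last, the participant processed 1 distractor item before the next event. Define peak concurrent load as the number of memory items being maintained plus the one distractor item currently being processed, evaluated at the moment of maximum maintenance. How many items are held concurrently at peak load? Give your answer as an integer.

5

Maintenance is greatest during the distractor(s) after memory item 4: all 4 memory items are being held.
One distractor item is concurrently being processed.
Peak concurrent load = 4 + 1 = 5 items.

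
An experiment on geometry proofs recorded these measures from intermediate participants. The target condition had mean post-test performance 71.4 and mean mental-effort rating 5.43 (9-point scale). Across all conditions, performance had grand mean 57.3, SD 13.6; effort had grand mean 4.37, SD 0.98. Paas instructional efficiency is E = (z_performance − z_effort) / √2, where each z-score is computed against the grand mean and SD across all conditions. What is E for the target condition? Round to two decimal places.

-0.03

z_performance = (71.4 − 57.3) / 13.6 = 14.1000 / 13.6 = 1.0368.
z_effort = (5.43 − 4.37) / 0.98 = 1.0600 / 0.98 = 1.0816.
z_P − z_E = 1.0368 − 1.0816 = -0.0448.
E = -0.0448 / √2 = -0.0448 / 1.41421 = -0.0317 ≈ -0.03.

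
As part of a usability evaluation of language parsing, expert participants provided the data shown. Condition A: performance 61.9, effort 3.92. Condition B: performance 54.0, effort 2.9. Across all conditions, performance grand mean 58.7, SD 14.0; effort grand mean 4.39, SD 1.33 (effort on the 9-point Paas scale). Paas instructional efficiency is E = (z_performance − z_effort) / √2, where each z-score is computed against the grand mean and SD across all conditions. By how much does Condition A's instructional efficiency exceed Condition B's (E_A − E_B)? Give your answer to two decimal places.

Condition A: z_P = (61.9 − 58.7)/14.0 = 0.2286; z_E = (3.92 − 4.39)/1.33 = -0.3534; E_A = (0.2286 − (-0.3534))/√2 = 0.4115.
Condition B: z_P = (54.0 − 58.7)/14.0 = -0.3357; z_E = (2.9 − 4.39)/1.33 = -1.1203; E_B = (-0.3357 − (-1.1203))/√2 = 0.5548.
E_A − E_B = 0.4115 − 0.5548 = -0.1433 ≈ -0.14.

-0.14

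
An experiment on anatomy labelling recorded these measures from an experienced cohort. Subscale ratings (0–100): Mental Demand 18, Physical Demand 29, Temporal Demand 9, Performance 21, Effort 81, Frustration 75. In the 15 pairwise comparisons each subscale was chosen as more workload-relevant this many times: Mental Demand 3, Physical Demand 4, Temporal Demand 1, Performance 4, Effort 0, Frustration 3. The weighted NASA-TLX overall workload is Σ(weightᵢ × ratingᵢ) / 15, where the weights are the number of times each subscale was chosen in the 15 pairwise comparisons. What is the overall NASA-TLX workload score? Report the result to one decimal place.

The tallies are the weights (they sum to 15).
Weighted sum = 3·18 + 4·29 + 1·9 + 4·21 + 0·81 + 3·75
            = 54 + 116 + 9 + 84 + 0 + 225 = 488.
Overall workload = 488 / 15 = 32.5333 ≈ 32.5.

32.5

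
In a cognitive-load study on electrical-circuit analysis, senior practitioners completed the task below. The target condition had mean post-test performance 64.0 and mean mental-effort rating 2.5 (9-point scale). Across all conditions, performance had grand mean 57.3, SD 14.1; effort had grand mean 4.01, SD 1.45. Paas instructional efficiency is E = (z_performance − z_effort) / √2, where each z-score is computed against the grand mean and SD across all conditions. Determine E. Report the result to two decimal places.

z_performance = (64.0 − 57.3) / 14.1 = 6.7000 / 14.1 = 0.4752.
z_effort = (2.5 − 4.01) / 1.45 = -1.5100 / 1.45 = -1.0414.
z_P − z_E = 0.4752 − (-1.0414) = 1.5166.
E = 1.5166 / √2 = 1.5166 / 1.41421 = 1.0724 ≈ 1.07.

1.07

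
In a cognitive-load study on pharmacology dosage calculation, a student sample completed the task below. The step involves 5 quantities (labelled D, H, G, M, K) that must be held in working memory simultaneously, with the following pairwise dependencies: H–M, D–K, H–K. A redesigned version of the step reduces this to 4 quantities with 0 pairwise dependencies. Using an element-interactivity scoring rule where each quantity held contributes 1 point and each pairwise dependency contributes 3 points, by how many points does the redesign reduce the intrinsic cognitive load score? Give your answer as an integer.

10

Original: 5 × 1 + 3 × 3 = 5 + 9 = 14.
Redesigned: 4 × 1 + 0 × 3 = 4 + 0 = 4.
Reduction = 14 − 4 = 10.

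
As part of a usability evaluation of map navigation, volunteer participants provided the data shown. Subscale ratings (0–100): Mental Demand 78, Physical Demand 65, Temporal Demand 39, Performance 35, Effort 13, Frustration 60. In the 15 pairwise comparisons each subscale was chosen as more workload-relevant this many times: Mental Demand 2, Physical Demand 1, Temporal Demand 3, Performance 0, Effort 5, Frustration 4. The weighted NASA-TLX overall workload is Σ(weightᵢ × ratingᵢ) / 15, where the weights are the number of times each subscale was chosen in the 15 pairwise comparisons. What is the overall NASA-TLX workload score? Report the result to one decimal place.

42.9

The tallies are the weights (they sum to 15).
Weighted sum = 2·78 + 1·65 + 3·39 + 0·35 + 5·13 + 4·60
            = 156 + 65 + 117 + 0 + 65 + 240 = 643.
Overall workload = 643 / 15 = 42.8667 ≈ 42.9.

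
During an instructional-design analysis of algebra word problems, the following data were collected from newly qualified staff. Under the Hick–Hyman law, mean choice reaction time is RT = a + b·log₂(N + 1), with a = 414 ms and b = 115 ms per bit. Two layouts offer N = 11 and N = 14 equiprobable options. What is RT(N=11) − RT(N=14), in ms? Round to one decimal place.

-37.0

RT(11) = 414 + 115·log₂(12) = 414 + 115·3.5850 = 826.2750 ms.
RT(14) = 414 + 115·log₂(15) = 414 + 115·3.9069 = 863.2935 ms.
Difference = 826.2750 − 863.2935 = -37.0185 ≈ -37.0 ms.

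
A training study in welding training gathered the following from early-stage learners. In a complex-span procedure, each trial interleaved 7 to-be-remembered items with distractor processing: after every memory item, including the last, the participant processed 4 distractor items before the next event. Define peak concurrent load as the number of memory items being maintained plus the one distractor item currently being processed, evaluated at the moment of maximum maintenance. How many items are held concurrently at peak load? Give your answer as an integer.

Maintenance is greatest during the distractor(s) after memory item 7: all 7 memory items are being held.
One distractor item is concurrently being processed.
Peak concurrent load = 7 + 1 = 8 items.

8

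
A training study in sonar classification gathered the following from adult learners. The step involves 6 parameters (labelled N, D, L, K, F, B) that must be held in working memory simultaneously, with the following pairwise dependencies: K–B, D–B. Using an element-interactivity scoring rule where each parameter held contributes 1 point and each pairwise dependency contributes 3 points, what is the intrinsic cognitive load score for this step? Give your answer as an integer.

Count of parameters held simultaneously: 6.
Count of pairwise dependencies listed: 2.
Element contribution: 6 × 1 = 6.
Interaction contribution: 2 × 3 = 6.
Intrinsic load = 6 + 6 = 12.

12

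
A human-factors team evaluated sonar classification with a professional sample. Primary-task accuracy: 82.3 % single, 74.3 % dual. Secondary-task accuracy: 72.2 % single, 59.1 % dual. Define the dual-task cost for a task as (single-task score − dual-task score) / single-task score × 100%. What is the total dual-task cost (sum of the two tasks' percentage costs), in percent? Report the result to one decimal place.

27.9

Primary cost = (82.3 − 74.3) / 82.3 × 100% = 9.7205%.
Secondary cost = (72.2 − 59.1) / 72.2 × 100% = 18.1440%.
Total = 9.7205% + 18.1440% = 27.8645% ≈ 27.9%.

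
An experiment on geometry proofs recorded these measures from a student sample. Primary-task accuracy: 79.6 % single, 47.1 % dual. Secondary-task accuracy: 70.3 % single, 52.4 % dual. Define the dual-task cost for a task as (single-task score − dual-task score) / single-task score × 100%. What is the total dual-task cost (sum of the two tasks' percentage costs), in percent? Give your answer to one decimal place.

Primary cost = (79.6 − 47.1) / 79.6 × 100% = 40.8291%.
Secondary cost = (70.3 − 52.4) / 70.3 × 100% = 25.4623%.
Total = 40.8291% + 25.4623% = 66.2914% ≈ 66.3%.

66.3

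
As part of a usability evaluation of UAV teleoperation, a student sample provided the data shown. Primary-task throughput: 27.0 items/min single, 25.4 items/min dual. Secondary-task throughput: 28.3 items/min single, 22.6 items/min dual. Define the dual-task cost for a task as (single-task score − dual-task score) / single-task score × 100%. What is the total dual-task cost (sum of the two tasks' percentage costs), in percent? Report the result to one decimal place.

Primary cost = (27.0 − 25.4) / 27.0 × 100% = 5.9259%.
Secondary cost = (28.3 − 22.6) / 28.3 × 100% = 20.1413%.
Total = 5.9259% + 20.1413% = 26.0672% ≈ 26.1%.

26.1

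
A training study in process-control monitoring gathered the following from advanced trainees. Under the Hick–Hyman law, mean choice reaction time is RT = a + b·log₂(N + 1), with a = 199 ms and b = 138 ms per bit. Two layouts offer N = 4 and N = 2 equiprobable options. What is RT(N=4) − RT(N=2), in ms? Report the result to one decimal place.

101.7

RT(4) = 199 + 138·log₂(5) = 199 + 138·2.3219 = 519.4222 ms.
RT(2) = 199 + 138·log₂(3) = 199 + 138·1.5850 = 417.7300 ms.
Difference = 519.4222 − 417.7300 = 101.6922 ≈ 101.7 ms.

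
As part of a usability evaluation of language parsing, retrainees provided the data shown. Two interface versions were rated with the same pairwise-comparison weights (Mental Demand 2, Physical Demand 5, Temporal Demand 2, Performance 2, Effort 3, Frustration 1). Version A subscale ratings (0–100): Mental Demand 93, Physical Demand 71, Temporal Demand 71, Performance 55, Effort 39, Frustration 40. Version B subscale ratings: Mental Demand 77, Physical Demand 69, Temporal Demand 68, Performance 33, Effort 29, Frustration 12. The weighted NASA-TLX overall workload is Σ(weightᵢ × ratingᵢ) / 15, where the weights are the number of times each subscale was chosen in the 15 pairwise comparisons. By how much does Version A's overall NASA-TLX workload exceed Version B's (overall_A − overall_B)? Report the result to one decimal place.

10.0

Version A weighted sum = 2·93 + 5·71 + 2·71 + 2·55 + 3·39 + 1·40 = 186 + 355 + 142 + 110 + 117 + 40 = 950; overall_A = 950/15 = 63.3333.
Version B weighted sum = 2·77 + 5·69 + 2·68 + 2·33 + 3·29 + 1·12 = 154 + 345 + 136 + 66 + 87 + 12 = 800; overall_B = 800/15 = 53.3333.
Difference = 63.3333 − 53.3333 = 10.0000 ≈ 10.0.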